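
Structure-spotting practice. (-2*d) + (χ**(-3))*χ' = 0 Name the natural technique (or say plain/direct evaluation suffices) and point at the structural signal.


Best approach: separation of variables — one side of the product carries the independent variable, the other the unknown — the textbook separation shape. The equation is exact as it stands too — a potential function exists — though separation reads the split structure directly.


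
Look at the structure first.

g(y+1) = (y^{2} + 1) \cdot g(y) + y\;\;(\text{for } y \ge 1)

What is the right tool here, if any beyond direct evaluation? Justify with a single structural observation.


Best approach: a summation factor — first-order, linear, moving coefficient y^{2} + 1: the discrete analogue of an integrating factor handles it.


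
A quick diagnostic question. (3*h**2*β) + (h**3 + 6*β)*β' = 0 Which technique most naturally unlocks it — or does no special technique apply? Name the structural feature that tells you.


Verdict: the exact-equation method — 3*h**2*β and h**3 + 6*β pass the exactness check on the nose, so no integrating factor in h or β is needed at all.


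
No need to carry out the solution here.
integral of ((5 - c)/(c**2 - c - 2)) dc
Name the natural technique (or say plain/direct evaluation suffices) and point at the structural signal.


Verdict: partial fractions — each factor of c**2 - c - 2 owns one elementary piece of the integrand — separate them and integrate piecewise.


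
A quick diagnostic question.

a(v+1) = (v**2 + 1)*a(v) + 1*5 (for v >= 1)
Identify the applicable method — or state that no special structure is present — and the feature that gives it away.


Method: a summation factor — rescale the sequence by the product of the weights v**2 + 1 so far — the recurrence collapses to a plain running sum.


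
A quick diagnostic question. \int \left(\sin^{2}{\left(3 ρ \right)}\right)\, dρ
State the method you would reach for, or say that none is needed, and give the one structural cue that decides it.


Best approach: a trigonometric identity — apply power reduction to \sin^{2}{\left(3 ρ \right)}; each application halves the trigonometric degree.


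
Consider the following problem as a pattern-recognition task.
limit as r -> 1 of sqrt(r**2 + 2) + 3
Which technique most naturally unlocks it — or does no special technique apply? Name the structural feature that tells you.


Verdict: no special technique — no vanishing denominator and no indeterminate clash at the point — evaluation is immediate.


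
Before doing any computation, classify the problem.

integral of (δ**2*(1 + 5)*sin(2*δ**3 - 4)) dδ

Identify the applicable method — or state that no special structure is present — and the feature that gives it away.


Diagnosis: u-substitution — collected, the integrand has one factor that is, up to a constant, the derivative of an inner expression the rest depends on — substitute for that inner expression.


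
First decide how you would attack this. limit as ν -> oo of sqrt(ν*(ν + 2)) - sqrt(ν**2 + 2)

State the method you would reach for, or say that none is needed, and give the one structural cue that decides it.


Best approach: conjugate multiplication — an infinity-minus-infinity difference with a surviving radical — multiply by the conjugate to cancel the divergence.


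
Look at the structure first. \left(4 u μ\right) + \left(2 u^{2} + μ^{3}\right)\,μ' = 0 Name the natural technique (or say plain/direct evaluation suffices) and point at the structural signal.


Best approach: the exact-equation method — d/dμ of 4 u μ equals d/du of 2 u^{2} + μ^{3}: the form is a total differential of one potential — integrate it exactly.


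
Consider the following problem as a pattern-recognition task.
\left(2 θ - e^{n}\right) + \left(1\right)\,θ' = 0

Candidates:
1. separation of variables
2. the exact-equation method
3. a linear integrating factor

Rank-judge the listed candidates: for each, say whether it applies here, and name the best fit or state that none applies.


Technique: a linear integrating factor — θ enters only linearly with coefficient 2; multiply by exp of the integral of 2 and the left side becomes one derivative.
- separation of variables — the two dependences are entangled, not a clean product of one-variable pieces.
- the exact-equation method — the cross partial derivatives disagree, so no single potential exists.
- a linear integrating factor — yes — fits the structure here.


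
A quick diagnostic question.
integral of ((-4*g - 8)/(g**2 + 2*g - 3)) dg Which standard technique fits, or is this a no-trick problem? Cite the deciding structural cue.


Best approach: partial fractions — the integrand is a proper rational function and its denominator g**2 + 2*g - 3 factors into distinct pieces, so it splits into simple fractions.


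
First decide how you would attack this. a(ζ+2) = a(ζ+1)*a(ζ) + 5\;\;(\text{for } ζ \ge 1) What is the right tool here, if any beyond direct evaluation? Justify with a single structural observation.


Diagnosis: no special technique — once the recursion is nonlinear, characteristic roots, master substitutions, and summation factors are all off the table.


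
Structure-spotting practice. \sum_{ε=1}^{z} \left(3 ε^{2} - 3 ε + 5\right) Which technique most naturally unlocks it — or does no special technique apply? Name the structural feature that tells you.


Diagnosis: no special technique — this is bookkeeping, not technique: standard formulas for sums of constant-multiple powers of ε apply termwise.


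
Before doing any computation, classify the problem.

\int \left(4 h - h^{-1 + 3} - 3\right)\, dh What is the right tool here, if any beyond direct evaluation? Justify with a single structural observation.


Best approach: no special technique — scan for structure and find none: constant multiples of powers of h, integrate directly.


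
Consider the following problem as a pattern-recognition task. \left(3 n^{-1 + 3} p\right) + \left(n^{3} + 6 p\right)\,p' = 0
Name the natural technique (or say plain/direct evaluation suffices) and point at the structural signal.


Verdict: the exact-equation method — equality of cross partials is the green light — assemble the potential function term by term.


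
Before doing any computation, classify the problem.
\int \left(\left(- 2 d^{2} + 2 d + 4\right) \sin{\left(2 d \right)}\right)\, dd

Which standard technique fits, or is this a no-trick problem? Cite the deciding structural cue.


Method: integration by parts — - 2 d^{2} + 2 d + 4 dies after finitely many derivatives while \sin{\left(2 d \right)} cycles under integration — the tabular/parts setup.


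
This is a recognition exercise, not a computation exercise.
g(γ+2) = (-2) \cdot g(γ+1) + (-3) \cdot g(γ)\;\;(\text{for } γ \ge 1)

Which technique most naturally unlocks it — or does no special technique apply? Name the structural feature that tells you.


Verdict: the characteristic-root method — this is the constant-coefficient homogeneous case — the whole solution in γ reduces to a polynomial's roots.


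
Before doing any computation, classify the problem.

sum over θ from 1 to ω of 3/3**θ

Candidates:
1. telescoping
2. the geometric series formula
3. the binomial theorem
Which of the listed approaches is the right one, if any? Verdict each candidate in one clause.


Diagnosis: the geometric series formula — consecutive terms stand in a fixed index-free ratio — the geometric sum formula closes it.
- telescoping: writing out consecutive terms as given produces no pairwise cancellation.
- the geometric series formula — yes, a natural case for it.
- the binomial theorem — the summand does not match any term pattern of an expanded binomial power.


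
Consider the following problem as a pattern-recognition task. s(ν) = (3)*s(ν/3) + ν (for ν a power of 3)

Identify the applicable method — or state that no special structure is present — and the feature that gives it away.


Method: the master substitution — treat m = log base 3 of ν as the new clock: one recursion step advances m by one while ν scales by 3.


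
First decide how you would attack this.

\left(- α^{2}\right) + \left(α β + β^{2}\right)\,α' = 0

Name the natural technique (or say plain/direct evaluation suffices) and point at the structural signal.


Diagnosis: the homogeneous substitution — the slope is degree-zero homogeneous: the ratio substitution v = α/β collapses it. With the right rearrangement (exchanging the roles of the variables where needed), this also fits a Bernoulli template; the homogeneous substitution reads the structure directly.


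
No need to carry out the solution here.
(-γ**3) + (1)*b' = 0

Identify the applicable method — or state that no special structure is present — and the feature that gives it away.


Method: no special technique — solved for the derivative, b never appears on the right — this is a direct integration in γ, not a differential-equations problem at heart.


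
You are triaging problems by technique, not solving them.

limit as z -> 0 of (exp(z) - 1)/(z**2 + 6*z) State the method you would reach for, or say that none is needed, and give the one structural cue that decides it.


Technique: l'Hôpital's rule (0/0) — numerator and denominator both vanish at 0 — a genuine 0/0 form, which is exactly when l'Hôpital applies. A first-order expansion at the point is an equally standard path; the rule packages it.


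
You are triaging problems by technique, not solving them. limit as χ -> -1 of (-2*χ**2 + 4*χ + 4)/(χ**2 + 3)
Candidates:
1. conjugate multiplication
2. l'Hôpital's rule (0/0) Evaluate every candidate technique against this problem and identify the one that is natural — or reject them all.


Verdict: no special technique — no vanishing denominator and no indeterminate clash at the point — evaluation is immediate.
- conjugate multiplication — the conjugate move applies to radical differences, which this is not.
- l'Hôpital's rule (0/0) — substituting the point gives a finite value outright — there is no indeterminate clash to repair.


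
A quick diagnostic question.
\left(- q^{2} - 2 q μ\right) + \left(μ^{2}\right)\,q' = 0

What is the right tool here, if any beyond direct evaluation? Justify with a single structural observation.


Best approach: the homogeneous substitution — solved for the derivative, the right side is unchanged under scaling μ and q together — it depends only on the ratio q/μ, so substitute a single ratio variable. A Bernoulli substitution is a fair alternative on this equation directly; the homogeneous reading takes it as given.


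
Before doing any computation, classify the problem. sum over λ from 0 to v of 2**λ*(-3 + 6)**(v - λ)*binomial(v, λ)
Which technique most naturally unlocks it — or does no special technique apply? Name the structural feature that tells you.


Diagnosis: the binomial theorem — binomial coefficients against complementary powers of 2 and (-3 + 6): recognize the binomial expansion and resum.


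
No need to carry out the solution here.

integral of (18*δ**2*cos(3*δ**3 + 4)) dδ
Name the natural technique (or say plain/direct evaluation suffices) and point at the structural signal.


Best approach: u-substitution — everything non-trivial happens through the inner expression 3*δ**3 + 4, and its derivative accounts for the remaining factor up to a constant, so set u = 3*δ**3 + 4.


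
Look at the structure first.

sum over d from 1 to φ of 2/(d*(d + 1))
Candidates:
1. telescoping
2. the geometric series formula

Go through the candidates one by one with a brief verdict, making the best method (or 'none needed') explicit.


Best approach: telescoping — 2/(d*(d + 1)) hides a difference of shifted reciprocals — decompose it and the middle of the sum vanishes.
- telescoping: applicable, and directly so.
- the geometric series formula — no single multiplier carries one term to the next throughout the sum.


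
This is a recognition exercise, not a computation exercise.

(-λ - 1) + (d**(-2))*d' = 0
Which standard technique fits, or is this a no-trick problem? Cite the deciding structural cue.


Verdict: separation of variables — one side of the product carries the independent variable, the other the unknown — the textbook separation shape. An exactness check succeeds on this form as well — separation and the potential function arrive at the same answer, separation more directly.


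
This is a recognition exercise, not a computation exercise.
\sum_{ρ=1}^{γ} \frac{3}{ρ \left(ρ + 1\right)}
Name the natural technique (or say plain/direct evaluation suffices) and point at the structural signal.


Method: telescoping — poles of \frac{3}{ρ \left(ρ + 1\right)} differ by an integer, the telltale of a telescoping partial-fraction sum.


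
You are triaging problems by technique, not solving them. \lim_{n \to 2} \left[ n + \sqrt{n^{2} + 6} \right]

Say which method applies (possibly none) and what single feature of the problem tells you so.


Technique: no special technique — the function is continuous at 2; evaluation is itself the limit, no machinery required.


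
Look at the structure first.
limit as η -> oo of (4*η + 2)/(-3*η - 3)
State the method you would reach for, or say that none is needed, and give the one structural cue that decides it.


Best approach: dominant-term comparison — as η grows, only the highest-degree terms matter — compare leading terms and read the limit off. Differentiating the expression as a single quotient would eventually settle it as well; matching dominant growth settles it immediately.


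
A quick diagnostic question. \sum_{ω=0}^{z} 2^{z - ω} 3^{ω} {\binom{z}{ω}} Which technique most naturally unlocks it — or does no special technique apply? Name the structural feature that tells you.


Method: the binomial theorem — {\binom{z}{ω}} weighting matched powers of 3 and 2 is the expanded form of (3 + 2)^z — fold it back up.


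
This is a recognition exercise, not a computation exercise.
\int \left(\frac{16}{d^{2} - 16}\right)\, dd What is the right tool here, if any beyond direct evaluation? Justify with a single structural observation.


Technique: partial fractions — d^{2} - 16 splits into linear pieces, so the quotient is a sum of simple fractions — decompose before integrating.


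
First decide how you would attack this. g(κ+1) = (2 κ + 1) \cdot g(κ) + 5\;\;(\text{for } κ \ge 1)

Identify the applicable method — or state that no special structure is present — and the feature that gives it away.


Method: a summation factor — the coefficient 2 κ + 1 drifts with the index, so no fixed root exists; normalizing by the cumulative product telescopes it.


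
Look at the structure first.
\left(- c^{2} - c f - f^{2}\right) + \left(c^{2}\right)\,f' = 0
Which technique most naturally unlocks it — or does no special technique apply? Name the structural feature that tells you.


Best approach: the homogeneous substitution — solved for the derivative, the right side is unchanged under scaling c and f together — it depends only on the ratio f/c, so substitute a single ratio variable.


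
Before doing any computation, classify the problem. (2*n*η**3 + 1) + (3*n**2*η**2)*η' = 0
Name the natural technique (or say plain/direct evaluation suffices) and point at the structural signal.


Method: the exact-equation method — check exactness first: here it holds (2*n*η**3 + 1, 3*n**2*η**2 have matching cross partials), so no integrating factor is needed.


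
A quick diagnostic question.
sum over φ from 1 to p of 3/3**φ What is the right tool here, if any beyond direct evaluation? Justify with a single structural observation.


Technique: the geometric series formula — consecutive terms stand in a fixed index-free ratio — the geometric sum formula closes it.


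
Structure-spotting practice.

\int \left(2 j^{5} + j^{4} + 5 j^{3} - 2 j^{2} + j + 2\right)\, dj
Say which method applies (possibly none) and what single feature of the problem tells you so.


Diagnosis: no special technique — every term is a constant multiple of a power of j; term-wise power-rule integration needs no preliminary transformation.


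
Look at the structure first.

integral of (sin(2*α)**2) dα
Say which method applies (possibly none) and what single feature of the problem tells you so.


Technique: a trigonometric identity — the even trigonometric power sin(2*α)**2 reduces by a double-angle identity before any integration is attempted.


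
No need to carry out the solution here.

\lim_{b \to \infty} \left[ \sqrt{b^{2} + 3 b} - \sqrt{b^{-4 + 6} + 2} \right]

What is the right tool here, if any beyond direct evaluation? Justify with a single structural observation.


Diagnosis: conjugate multiplication — two divergent pieces with a minus sign between them and a radical in the mix: rationalize \sqrt{b^{2} + 3 b} - \sqrt{b^{-4 + 6} + 2} before any limit law applies.


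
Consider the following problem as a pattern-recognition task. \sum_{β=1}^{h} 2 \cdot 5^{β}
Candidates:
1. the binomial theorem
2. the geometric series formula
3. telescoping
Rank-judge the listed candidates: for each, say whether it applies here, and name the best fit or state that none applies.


Method: the geometric series formula — each summand is the previous one scaled by 5; that constant multiplier is itself the geometric structure.
- the binomial theorem: there is no sum-raised-to-a-power identity hiding in these terms.
- the geometric series formula — applies; the problem has the shape this method handles.
- telescoping: neither a shifted-difference shape nor integer-spaced poles are present.


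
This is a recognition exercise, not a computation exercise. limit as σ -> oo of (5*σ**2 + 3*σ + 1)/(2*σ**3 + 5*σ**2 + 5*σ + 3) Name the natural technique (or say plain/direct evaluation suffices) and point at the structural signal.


Technique: dominant-term comparison — divide by the highest power of σ present: lower-order terms vanish and the dominant ratio remains. l'Hôpital's at-infinity variant applies to the expression viewed as a single quotient; the leading-term comparison is the direct route.


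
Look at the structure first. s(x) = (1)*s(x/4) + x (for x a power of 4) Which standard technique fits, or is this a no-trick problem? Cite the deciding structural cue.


Method: the master substitution — the argument shrinks by the factor 4, so measure the index on a logarithmic scale and the recursion becomes a shift.


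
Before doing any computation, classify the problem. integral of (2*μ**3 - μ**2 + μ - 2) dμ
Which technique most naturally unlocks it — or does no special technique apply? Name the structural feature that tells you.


Diagnosis: no special technique — the integrand is a sum of constant multiples of powers of μ — integrate term by term.


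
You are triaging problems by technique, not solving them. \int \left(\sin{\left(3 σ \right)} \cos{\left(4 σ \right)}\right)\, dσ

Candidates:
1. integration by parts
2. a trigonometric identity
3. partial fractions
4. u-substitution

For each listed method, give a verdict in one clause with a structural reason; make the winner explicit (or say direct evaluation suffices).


Technique: a trigonometric identity — apply product-to-sum to \sin{\left(3 σ \right)} \cos{\left(4 σ \right)}: two clean single-angle terms replace one awkward product.
- integration by parts — not the natural route: no polynomial-kernel product appears — a recursive parts reduction of the trigonometric product exists, but the identity rewrite is direct.
- a trigonometric identity: yes — fits the structure here.
- partial fractions: there is no rational-function structure to decompose.
- u-substitution: no subexpression of the integrand serves as a whole-integral substitution inner — individual terms may offer their own, but none carries its derivative as a factor of the full integrand; a working change of variable would have to be constructed from outside the expression.


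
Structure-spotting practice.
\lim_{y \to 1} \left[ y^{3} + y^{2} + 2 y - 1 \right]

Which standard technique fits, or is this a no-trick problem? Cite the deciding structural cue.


Best approach: no special technique — no denominator vanishes and nothing blows up at 1: direct substitution is the whole computation.


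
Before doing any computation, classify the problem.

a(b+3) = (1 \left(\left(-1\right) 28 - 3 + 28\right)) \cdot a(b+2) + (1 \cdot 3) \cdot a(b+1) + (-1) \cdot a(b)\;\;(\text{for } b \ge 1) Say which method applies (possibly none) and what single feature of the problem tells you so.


Method: the characteristic-root method — linear, homogeneous, constant coefficients: solutions of the form r^b exist — find the roots of the characteristic polynomial.


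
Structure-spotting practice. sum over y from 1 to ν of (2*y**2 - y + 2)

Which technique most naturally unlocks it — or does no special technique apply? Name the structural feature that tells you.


Best approach: no special technique — this is bookkeeping, not technique: standard formulas for sums of constant-multiple powers of y apply termwise.


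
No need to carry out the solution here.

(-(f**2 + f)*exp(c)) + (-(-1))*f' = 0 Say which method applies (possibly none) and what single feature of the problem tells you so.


Best approach: separation of variables — solved for the derivative, the right side splits multiplicatively into a function of each variable alone — divide and integrate each side. A Bernoulli rewrite would carry it as the equation stands — separating the variables needs no rearrangement either.


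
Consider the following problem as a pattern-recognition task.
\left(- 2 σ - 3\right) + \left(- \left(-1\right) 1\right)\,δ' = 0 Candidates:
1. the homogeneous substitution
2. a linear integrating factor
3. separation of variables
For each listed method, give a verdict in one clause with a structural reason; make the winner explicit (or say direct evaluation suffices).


Technique: no special technique — solved for the derivative, δ never appears on the right — this is a direct integration in σ, not a differential-equations problem at heart.
- the homogeneous substitution: the ratio of the variables does not determine the slope.
- a linear integrating factor — with the unknown absent the integrating factor is a formality; direct integration is the working structure.
- separation of variables — separation is only trivially available — with the unknown absent from the slope this is a direct integration, not a separation problem.


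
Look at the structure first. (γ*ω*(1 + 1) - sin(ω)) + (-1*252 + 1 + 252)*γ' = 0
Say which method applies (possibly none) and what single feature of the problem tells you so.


Verdict: a linear integrating factor — linear in the unknown with genuine forcing: multiply through by the exponential of the integrated coefficient and the left side closes into one derivative.


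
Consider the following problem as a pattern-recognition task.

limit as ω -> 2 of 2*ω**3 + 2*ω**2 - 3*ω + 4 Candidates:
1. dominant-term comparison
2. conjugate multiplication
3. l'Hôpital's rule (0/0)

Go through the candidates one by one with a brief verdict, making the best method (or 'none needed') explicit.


Verdict: no special technique — nothing blocks direct substitution at 2: plug in and finish.
- dominant-term comparison — this limit is not decided by comparing polynomial growth at infinity.
- conjugate multiplication: multiplying by a conjugate would not remove any indeterminacy here.
- l'Hôpital's rule (0/0) — evaluation at the point is determinate, so the rule has nothing to repair.


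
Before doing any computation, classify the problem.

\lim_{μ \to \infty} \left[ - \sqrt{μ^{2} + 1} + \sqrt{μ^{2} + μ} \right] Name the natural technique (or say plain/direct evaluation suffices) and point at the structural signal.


Diagnosis: conjugate multiplication — \sqrt{μ^{2} + μ} and \sqrt{μ^{2} + 1} both blow up, but their difference is tame once the conjugate rationalizes it.


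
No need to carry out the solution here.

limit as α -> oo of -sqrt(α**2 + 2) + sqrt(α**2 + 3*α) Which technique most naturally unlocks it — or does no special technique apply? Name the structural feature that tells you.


Technique: conjugate multiplication — an infinity-minus-infinity difference with a surviving radical — multiply by the conjugate to cancel the divergence.


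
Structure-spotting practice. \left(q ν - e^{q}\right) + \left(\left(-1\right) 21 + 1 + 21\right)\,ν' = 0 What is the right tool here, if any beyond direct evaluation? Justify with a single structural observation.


Best approach: a linear integrating factor — ν appears only to the first power with coefficient q — the classic integrating-factor setup.


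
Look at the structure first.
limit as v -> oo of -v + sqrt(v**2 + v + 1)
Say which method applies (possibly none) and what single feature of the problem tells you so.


Technique: conjugate multiplication — neither sqrt(v**2 + v + 1) nor v converges alone, so rewrite their difference as a conjugate-rationalized quotient first.


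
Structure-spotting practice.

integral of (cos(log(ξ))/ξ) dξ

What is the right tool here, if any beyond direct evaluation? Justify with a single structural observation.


Diagnosis: u-substitution — the only nontrivial dependence routes through log(ξ), whose derivative supplies the leftover factor up to a constant multiple — u = log(ξ) flattens it.


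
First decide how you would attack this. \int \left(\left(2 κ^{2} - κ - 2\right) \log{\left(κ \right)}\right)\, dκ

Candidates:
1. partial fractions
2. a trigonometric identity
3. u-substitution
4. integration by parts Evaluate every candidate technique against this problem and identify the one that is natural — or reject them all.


Best approach: integration by parts — take \log{\left(κ \right)} as the piece to differentiate: what remains is a power-rule integral in disguise.
- partial fractions — there is no rational-function structure to decompose.
- a trigonometric identity — with no trigonometric functions present, identity rewriting has no target.
- u-substitution — no subexpression of the integrand pairs with its own derivative as a factor — individual terms may offer their own substitutions, but any change of variable covering the whole integral would have to be constructed from outside the expression.
- integration by parts: applies; the problem has the shape this method handles.


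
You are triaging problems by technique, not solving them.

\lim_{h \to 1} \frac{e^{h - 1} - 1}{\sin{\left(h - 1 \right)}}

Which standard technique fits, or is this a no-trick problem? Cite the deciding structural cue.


Technique: l'Hôpital's rule (0/0) — plug in 1: top and bottom both hit zero, so differentiate each and retry. Known elementary limits would finish this too — the rule just bypasses the case analysis.


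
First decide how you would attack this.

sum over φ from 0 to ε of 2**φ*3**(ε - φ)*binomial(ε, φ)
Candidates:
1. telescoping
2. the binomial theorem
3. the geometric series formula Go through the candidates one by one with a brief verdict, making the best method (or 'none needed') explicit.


Method: the binomial theorem — terms weighting binomial(ε, φ) against matched powers of 2 and 3 reassemble into (2 + 3)^ε by the binomial theorem.
- telescoping: in the displayed form, no term reappears at a neighboring index to cancel against.
- the binomial theorem: a fit — the right tool for this form.
- the geometric series formula: the ratio of consecutive terms depends on the index.


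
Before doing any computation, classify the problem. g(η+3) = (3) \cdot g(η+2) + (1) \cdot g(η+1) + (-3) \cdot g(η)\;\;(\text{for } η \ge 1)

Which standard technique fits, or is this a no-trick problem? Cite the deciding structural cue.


Technique: the characteristic-root method — this is the constant-coefficient homogeneous case — the whole solution in η reduces to a polynomial's roots.


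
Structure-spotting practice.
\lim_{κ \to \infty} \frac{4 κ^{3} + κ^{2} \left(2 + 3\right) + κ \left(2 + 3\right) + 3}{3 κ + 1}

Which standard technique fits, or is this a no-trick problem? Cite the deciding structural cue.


Method: dominant-term comparison — divide through by the highest power of κ; every lower-order term dies and the dominant terms decide the limit. As a single quotient, the ∞/∞ shape would yield to repeated differentiation as well — the growth comparison gets there in one look.


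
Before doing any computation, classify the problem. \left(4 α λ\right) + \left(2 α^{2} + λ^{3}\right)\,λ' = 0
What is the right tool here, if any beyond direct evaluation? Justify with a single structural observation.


Verdict: the exact-equation method — the compatibility test passes: the λ-derivative of 4 α λ matches the α-derivative of 2 α^{2} + λ^{3}, so integrate a potential.


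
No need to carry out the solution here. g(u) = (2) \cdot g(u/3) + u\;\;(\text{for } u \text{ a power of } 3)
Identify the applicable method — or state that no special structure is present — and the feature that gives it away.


Best approach: the master substitution — the argument contracts 3-fold per step: reindex u exponentially and solve the linear recurrence in the new index.


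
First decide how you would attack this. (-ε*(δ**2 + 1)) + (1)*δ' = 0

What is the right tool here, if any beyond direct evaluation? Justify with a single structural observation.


Method: separation of variables — one side of the product carries the independent variable, the other the unknown — the textbook separation shape.


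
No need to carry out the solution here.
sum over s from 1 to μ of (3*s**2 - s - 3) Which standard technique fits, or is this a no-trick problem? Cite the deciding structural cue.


Technique: no special technique — nothing telescopes and nothing is geometric; polynomial terms in s sum term by term.


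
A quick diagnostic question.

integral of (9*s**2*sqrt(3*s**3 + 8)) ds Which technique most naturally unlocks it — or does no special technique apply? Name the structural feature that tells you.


Verdict: u-substitution — viewed as a product, the integrand is a composition evaluated at 3*s**3 + 8 times (a constant multiple of) that inner expression's derivative, so u = 3*s**3 + 8 makes it elementary.


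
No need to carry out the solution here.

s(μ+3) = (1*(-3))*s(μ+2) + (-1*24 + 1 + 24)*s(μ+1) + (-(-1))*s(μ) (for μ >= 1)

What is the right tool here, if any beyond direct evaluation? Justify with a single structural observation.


Best approach: the characteristic-root method — every coefficient is a fixed number and the forcing is zero — substitute r^μ and read off the root equation.


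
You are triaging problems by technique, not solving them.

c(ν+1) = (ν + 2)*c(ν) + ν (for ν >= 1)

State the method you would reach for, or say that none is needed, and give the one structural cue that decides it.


Method: a summation factor — first-order, linear, moving coefficient ν + 2: the discrete analogue of an integrating factor handles it.


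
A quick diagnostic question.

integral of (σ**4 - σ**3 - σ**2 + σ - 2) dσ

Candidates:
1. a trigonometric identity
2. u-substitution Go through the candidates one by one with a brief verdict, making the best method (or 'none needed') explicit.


Verdict: no special technique — nothing composite, nothing rational, nothing trigonometric — each constant-multiple power of σ integrates by the power rule alone.
- a trigonometric identity: no sine or cosine appears, so there is nothing for a trigonometric identity to act on.
- u-substitution — any workable substitution here is cosmetic — the integrand is already in directly integrable form.


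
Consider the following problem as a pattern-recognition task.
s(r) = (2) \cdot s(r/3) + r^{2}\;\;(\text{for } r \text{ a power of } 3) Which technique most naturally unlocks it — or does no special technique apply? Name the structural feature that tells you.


Diagnosis: the master substitution — the argument shrinks by the factor 3, so measure the index on a logarithmic scale and the recursion becomes a shift.


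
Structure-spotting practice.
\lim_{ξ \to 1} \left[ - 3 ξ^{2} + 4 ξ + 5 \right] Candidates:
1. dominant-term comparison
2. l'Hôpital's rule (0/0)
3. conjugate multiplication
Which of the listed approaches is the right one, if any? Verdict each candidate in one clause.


Diagnosis: no special technique — the function is continuous at 1; evaluation is itself the limit, no machinery required.
- dominant-term comparison: no ranking of term growth rates resolves the limit here.
- l'Hôpital's rule (0/0): substituting the point gives a finite value outright — there is no indeterminate clash to repair.
- conjugate multiplication: rationalization has no target — no divergent radical difference appears.


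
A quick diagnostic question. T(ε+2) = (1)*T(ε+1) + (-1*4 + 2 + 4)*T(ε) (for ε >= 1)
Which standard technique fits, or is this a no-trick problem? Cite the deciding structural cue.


Best approach: the characteristic-root method — the recurrence is linear and homogeneous with constant coefficients, so the ansatz r^ε turns it into a polynomial equation for r.


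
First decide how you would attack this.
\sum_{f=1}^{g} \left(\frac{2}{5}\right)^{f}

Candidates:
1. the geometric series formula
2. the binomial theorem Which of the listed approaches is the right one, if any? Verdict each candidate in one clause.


Technique: the geometric series formula — check a ratio of consecutive terms: it is \frac{2}{5}, independent of the index, so the geometric formula closes the sum.
- the geometric series formula — applicable, and directly so.
- the binomial theorem — there is no sum-raised-to-a-power identity hiding in these terms.


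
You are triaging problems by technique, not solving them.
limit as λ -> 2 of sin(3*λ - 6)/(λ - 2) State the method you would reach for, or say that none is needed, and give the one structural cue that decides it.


Best approach: l'Hôpital's rule (0/0) — plug in 2: top and bottom both hit zero, so differentiate each and retry. The standard small-argument limits would also carry it; the rule is the systematic route.


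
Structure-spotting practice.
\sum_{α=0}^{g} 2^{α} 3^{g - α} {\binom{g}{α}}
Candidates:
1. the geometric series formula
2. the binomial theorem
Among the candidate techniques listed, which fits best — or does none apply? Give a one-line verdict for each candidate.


Verdict: the binomial theorem — {\binom{g}{α}} weighting matched powers of 2 and 3 is the expanded form of (2 + 3)^g — fold it back up.
- the geometric series formula: the term-to-term ratio drifts with the index — the one thing the geometric formula cannot absorb.
- the binomial theorem — applies; the problem has the shape this method handles.


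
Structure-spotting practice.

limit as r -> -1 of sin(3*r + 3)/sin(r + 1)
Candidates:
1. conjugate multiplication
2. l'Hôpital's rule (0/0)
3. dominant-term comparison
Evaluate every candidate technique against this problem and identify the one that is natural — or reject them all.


Method: l'Hôpital's rule (0/0) — substituting -1 gives 0 over 0; differentiate top and bottom once and re-evaluate. A local series expansion at the point resolves it as well; the rule is the packaged version of that step.
- conjugate multiplication — the conjugate move applies to radical differences, which this is not.
- l'Hôpital's rule (0/0): a fit — the right tool for this form.
- dominant-term comparison: no dominant power emerges to decide the limit by degree comparison.


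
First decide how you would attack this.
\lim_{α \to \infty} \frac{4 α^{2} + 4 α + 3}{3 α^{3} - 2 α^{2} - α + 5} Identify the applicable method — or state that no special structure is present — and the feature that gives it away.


Method: dominant-term comparison — at large α only the top-degree terms survive; compare the leading terms and the limit falls out. Differentiating the expression as a single quotient would eventually settle it as well; matching dominant growth settles it immediately.


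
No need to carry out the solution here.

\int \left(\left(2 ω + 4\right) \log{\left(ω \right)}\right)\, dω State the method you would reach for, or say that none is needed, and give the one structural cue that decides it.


Method: integration by parts — one parts step with u = \log{\left(ω \right)} trades the logarithm for an algebraic integrand.


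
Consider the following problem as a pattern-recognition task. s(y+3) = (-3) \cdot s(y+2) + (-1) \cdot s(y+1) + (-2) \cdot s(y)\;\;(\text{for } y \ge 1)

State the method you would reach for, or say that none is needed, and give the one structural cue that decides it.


Best approach: the characteristic-root method — the recurrence treats every index alike (constant coefficients, no forcing) — precisely the regime where r^y trials close it.


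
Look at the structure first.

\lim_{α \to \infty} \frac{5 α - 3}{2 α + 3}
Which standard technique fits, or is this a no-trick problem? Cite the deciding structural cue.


Diagnosis: dominant-term comparison — as α grows, only the highest-degree terms matter — compare leading terms and read the limit off. As a single quotient, the ∞/∞ shape would yield to repeated differentiation as well — the growth comparison gets there in one look.


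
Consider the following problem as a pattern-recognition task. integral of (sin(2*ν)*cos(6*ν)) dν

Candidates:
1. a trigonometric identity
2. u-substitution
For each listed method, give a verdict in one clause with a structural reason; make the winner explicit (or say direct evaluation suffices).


Method: a trigonometric identity — two sinusoids at different rates multiply in sin(2*ν)*cos(6*ν); the product-to-sum identity uncouples them.
- a trigonometric identity: yes, a natural case for it.
- u-substitution: no subexpression of the integrand pairs with its own derivative as a factor — individual terms may offer their own substitutions, but any change of variable covering the whole integral would have to be constructed from outside the expression.


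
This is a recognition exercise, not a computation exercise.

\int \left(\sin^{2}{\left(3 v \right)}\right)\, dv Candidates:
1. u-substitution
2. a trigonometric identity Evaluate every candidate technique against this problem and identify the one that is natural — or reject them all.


Verdict: a trigonometric identity — the even trigonometric power \sin^{2}{\left(3 v \right)} reduces by a double-angle identity before any integration is attempted.
- u-substitution — no subexpression of the integrand serves as a whole-integral substitution inner — individual terms may offer their own, but none carries its derivative as a factor of the full integrand; a working change of variable would have to be constructed from outside the expression.
- a trigonometric identity — yes — fits the structure here.


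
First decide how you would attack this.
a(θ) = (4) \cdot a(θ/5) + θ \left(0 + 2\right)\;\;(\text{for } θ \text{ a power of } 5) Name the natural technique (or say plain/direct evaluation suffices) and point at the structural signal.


Technique: the master substitution — treat m = log base 5 of θ as the new clock: one recursion step advances m by one while θ scales by 5.
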